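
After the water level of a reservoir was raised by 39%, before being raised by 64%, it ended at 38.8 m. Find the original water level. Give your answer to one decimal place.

17.0 m

The overall multiplier applied was 1.39 × 1.64 = 2.2796.
So the original water level was 38.8 ÷ 2.2796 ≈ 17.0 m.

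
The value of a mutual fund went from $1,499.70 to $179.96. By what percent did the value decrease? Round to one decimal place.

Change: $179.96 − $1,499.70 = -$1,319.74.
Relative to the original: -$1,319.74 ÷ $1,499.70 ≈ -88.0%.
So the value decreased by 88.0%.

88.0%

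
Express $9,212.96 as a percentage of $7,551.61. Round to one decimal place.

$9,212.96 ÷ $7,551.61 ≈ 122.0%.

122.0%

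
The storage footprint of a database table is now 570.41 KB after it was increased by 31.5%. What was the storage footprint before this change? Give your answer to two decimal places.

The overall multiplier applied was 1.315.
So the original storage footprint was 570.41 ÷ 1.315 ≈ 433.77 KB.

433.77 KB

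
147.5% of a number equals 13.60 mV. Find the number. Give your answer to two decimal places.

13.60 mV ÷ 1.475 ≈ 9.22 mV.

9.22 mV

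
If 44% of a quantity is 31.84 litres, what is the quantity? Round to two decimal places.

72.36 litres

31.84 litres ÷ 0.44 ≈ 72.36 litres.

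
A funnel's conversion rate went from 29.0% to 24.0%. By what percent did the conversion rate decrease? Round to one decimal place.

The change is 24.0 − 29.0 = -5.0 percentage points.
Relative to the original 29.0%, that is -5.0 ÷ 29.0 ≈ -17.2%.
So the conversion rate fell by 17.2%.

17.2%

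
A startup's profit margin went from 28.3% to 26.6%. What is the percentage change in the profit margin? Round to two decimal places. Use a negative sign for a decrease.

-6.01%

The change is 26.6 − 28.3 = -1.7 percentage points.
Relative to the original 28.3%, that is -1.7 ÷ 28.3 ≈ -6.01%.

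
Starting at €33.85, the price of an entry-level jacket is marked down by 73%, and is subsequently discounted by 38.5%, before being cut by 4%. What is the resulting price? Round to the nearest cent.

Apply the 73% decrease: €33.85 × 0.27 = €9.1395.
38.5% decrease: €9.1395 × 0.615 = €5.6207925.
After the 4% decrease: €5.6207925 × 0.96 = €5.3959608 ≈ €5.40.

€5.40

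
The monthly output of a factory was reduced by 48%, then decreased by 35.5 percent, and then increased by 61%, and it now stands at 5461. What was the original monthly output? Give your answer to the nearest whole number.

The overall multiplier applied was 0.52 × 0.645 × 1.61 = 0.539994.
So the original monthly output was 5461 ÷ 0.539994 ≈ 10113.

10113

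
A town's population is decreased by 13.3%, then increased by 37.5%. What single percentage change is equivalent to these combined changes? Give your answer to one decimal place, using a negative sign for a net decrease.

19.2%

A 13.3% decrease multiplies by 0.867.
Then a 37.5% increase: 0.867 × 1.375 = 1.192125.
Overall factor 1.192125, i.e. 19.2%.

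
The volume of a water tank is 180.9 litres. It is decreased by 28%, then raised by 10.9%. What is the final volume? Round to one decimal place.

Apply the 28% decrease: 180.9 × 0.72 = 130.248.
Apply the 10.9% increase: 130.248 × 1.109 = 144.445032 ≈ 144.4.

144.4 litres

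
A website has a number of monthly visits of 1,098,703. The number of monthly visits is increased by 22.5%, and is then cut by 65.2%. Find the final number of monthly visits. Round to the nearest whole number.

Each change multiplies by a factor: 1.225 × 0.348 = 0.4263.
1,098,703 × 0.4263 = 468377.0889 ≈ 468,377.

468,377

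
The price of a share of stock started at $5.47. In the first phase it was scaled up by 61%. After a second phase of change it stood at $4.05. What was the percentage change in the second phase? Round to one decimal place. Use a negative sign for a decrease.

After the first phase: $5.47 × 1.61 = $8.8067.
Second-phase multiplier: $4.05 ÷ $8.8067 ≈ 0.45988.
That is a change of -54.0%.

-54.0%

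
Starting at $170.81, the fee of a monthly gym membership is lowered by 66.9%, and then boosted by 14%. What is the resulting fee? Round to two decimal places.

$64.45

Each change multiplies by a factor: 0.331 × 1.14 = 0.37734.
$170.81 × 0.37734 = $64.4534454 ≈ $64.45.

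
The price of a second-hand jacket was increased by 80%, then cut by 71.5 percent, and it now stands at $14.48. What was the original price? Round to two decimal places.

$28.23

Undoing the 71.5% decrease: $14.48 ÷ 0.285 ≈ $50.807018.
Undoing the 80% increase: $50.807018 ÷ 1.8 ≈ $28.23.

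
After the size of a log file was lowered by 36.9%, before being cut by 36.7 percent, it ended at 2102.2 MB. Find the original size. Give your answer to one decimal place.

5263.1 MB

Undoing the 36.7% decrease: 2102.2 ÷ 0.633 ≈ 3321.011058.
Undoing the 36.9% decrease: 3321.011058 ÷ 0.631 ≈ 5263.1 MB.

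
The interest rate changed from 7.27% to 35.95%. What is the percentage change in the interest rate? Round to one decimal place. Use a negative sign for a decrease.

The change is 35.95 − 7.27 = 28.68 percentage points.
Relative to the original 7.27%, that is 28.68 ÷ 7.27 ≈ 394.5%.

394.5%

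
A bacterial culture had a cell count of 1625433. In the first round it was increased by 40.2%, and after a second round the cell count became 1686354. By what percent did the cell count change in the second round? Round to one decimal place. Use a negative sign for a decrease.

After the first round: 1625433 × 1.402 = 2278857.066.
Second-round multiplier: 1686354 ÷ 2278857.066 ≈ 0.74.
That is a change of -26.0%.

-26.0%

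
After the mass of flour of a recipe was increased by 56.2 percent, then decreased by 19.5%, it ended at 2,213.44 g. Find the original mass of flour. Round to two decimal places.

1,760.32 g

The overall multiplier applied was 1.562 × 0.805 = 1.25741.
So the original mass of flour was 2,213.44 ÷ 1.25741 ≈ 1,760.32 g.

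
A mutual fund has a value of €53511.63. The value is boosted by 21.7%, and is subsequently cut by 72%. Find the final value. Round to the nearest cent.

After the 21.7% increase: €53511.63 × 1.217 = €65123.65371.
Apply the 72% decrease: €65123.65371 × 0.28 = €18234.6230388 ≈ €18234.62.

€18234.62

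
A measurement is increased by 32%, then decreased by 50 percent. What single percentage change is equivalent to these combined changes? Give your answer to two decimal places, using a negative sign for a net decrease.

-34.00%

The combined multiplier is 1.32 × 0.5 = 0.66.
That corresponds to a decrease of 34.00%.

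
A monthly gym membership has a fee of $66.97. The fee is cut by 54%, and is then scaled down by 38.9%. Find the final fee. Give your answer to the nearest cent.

$18.82

After the 54% decrease: $66.97 × 0.46 = $30.8062.
After the 38.9% decrease: $30.8062 × 0.611 = $18.8225882 ≈ $18.82.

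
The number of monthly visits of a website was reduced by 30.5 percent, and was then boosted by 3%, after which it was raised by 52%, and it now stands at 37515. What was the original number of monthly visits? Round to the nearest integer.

Undoing the 52% increase: 37515 ÷ 1.52 ≈ 24680.921053.
Undoing the 3% increase: 24680.921053 ÷ 1.03 ≈ 23962.059275.
Undoing the 30.5% decrease: 23962.059275 ÷ 0.695 ≈ 34478.

34478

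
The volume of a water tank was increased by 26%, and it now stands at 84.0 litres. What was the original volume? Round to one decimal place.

66.7 litres

The overall multiplier applied was 1.26.
So the original volume was 84.0 ÷ 1.26 ≈ 66.7 litres.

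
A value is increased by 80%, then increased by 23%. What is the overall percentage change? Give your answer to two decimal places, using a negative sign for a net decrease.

121.40%

An 80% increase multiplies by 1.8.
Then a 23% increase: 1.8 × 1.23 = 2.214.
Overall factor 2.214, i.e. 121.40%.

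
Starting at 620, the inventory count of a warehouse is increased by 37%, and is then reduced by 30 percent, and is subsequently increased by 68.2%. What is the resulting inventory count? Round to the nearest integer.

1000

Each change multiplies by a factor: 1.37 × 0.7 × 1.682 = 1.613038.
620 × 1.613038 = 1000.08356 ≈ 1000.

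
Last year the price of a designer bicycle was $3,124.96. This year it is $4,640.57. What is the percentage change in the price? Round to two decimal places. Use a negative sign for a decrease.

48.50%

Change: $4,640.57 − $3,124.96 = $1,515.61.
Relative to the original: $1,515.61 ÷ $3,124.96 ≈ 48.50%.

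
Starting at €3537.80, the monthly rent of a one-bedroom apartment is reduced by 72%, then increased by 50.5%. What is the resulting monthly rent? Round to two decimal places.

€1490.83

Each change multiplies by a factor: 0.28 × 1.505 = 0.4214.
€3537.80 × 0.4214 = €1490.82892 ≈ €1490.83.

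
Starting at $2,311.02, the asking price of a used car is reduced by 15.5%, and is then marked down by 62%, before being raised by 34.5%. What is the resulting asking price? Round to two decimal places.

Each change multiplies by a factor: 0.845 × 0.38 × 1.345 = 0.4318795.
$2,311.02 × 0.4318795 = $998.08216209 ≈ $998.08.

$998.08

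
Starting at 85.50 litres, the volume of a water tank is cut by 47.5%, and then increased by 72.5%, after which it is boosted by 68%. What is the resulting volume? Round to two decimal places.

47.5% decrease: 85.50 × 0.525 = 44.8875.
72.5% increase: 44.8875 × 1.725 = 77.4309375.
After the 68% increase: 77.4309375 × 1.68 = 130.083975 ≈ 130.08.

130.08 litres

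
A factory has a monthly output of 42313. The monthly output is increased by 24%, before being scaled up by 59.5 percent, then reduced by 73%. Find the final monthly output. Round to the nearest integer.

22595

After the 24% increase: 42313 × 1.24 = 52468.12.
59.5% increase: 52468.12 × 1.595 = 83686.6514.
73% decrease: 83686.6514 × 0.27 = 22595.395878 ≈ 22595.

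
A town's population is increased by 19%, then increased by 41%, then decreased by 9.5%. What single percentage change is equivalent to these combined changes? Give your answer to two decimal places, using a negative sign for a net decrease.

51.85%

The combined multiplier is 1.19 × 1.41 × 0.905 = 1.5184995.
That corresponds to an increase of 51.85%.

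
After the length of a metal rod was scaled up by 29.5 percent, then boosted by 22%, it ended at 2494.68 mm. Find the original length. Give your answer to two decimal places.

1579.01 mm

Undoing the 22% increase: 2494.68 ÷ 1.22 ≈ 2044.819672.
Undoing the 29.5% increase: 2044.819672 ÷ 1.295 ≈ 1579.01 mm.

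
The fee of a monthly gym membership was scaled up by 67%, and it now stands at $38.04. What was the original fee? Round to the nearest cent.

The overall multiplier applied was 1.67.
So the original fee was $38.04 ÷ 1.67 ≈ $22.78.

$22.78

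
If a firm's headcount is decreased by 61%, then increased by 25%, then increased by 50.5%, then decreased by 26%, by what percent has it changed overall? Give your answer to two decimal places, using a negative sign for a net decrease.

A 61% decrease multiplies by 0.39.
Then a 25% increase: 0.39 × 1.25 = 0.4875.
Then a 50.5% increase: 0.4875 × 1.505 = 0.7336875.
Then a 26% decrease: 0.7336875 × 0.74 = 0.54292875.
Overall factor 0.54292875, i.e. -45.71%.

-45.71%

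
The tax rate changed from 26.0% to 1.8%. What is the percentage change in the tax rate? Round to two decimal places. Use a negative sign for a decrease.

The change is 1.8 − 26.0 = -24.2 percentage points.
Relative to the original 26.0%, that is -24.2 ÷ 26.0 ≈ -93.08%.

-93.08%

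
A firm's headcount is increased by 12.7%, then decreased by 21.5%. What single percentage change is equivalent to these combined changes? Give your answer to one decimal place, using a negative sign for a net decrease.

-11.5%

The combined multiplier is 1.127 × 0.785 = 0.884695.
That corresponds to a decrease of 11.5%.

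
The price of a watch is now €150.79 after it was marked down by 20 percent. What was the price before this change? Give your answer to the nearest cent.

The overall multiplier applied was 0.8.
So the original price was €150.79 ÷ 0.8 ≈ €188.49.

€188.49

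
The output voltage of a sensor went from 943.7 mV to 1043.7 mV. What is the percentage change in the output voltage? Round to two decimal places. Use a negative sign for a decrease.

Change: 1043.7 − 943.7 = 100.0.
Relative to the original: 100.0 ÷ 943.7 ≈ 10.60%.

10.60%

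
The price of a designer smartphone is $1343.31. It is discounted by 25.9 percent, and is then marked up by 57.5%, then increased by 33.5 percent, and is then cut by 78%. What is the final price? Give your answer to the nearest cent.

$460.45

25.9% decrease: $1343.31 × 0.741 = $995.39271.
57.5% increase: $995.39271 × 1.575 = $1567.74351825.
33.5% increase: $1567.74351825 × 1.335 = $2092.93759686375.
Apply the 78% decrease: $2092.93759686375 × 0.22 = $460.446271310025 ≈ $460.45.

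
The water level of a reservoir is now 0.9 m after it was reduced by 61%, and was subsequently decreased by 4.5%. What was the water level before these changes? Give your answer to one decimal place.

2.4 m

Undoing the 4.5% decrease: 0.9 ÷ 0.955 ≈ 0.942408.
Undoing the 61% decrease: 0.942408 ÷ 0.39 ≈ 2.4 m.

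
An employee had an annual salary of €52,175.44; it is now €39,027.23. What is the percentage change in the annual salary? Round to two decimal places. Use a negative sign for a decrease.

Change: €39,027.23 − €52,175.44 = -€13,148.21.
Relative to the original: -€13,148.21 ÷ €52,175.44 ≈ -25.20%.

-25.20%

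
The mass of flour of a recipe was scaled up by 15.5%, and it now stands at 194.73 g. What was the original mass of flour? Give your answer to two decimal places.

168.60 g

The overall multiplier applied was 1.155.
So the original mass of flour was 194.73 ÷ 1.155 ≈ 168.60 g.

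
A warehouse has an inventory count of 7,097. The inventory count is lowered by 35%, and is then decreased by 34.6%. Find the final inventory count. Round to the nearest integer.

Apply the 35% decrease: 7,097 × 0.65 = 4613.05.
Apply the 34.6% decrease: 4613.05 × 0.654 = 3016.9347 ≈ 3,017.

3,017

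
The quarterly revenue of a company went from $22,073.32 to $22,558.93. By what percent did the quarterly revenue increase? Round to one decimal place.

Change: $22,558.93 − $22,073.32 = $485.61.
Relative to the original: $485.61 ÷ $22,073.32 ≈ 2.2%.
So the quarterly revenue increased by 2.2%.

2.2%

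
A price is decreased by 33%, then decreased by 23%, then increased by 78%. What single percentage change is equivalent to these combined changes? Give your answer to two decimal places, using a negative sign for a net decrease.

The combined multiplier is 0.67 × 0.77 × 1.78 = 0.918302.
That corresponds to a decrease of 8.17%.

-8.17%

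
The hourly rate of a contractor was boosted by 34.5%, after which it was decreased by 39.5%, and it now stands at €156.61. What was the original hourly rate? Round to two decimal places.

€192.46

The overall multiplier applied was 1.345 × 0.605 = 0.813725.
So the original hourly rate was €156.61 ÷ 0.813725 ≈ €192.46.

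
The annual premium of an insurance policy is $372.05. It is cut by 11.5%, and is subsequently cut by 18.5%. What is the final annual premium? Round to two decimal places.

$268.35

11.5% decrease: $372.05 × 0.885 = $329.26425.
18.5% decrease: $329.26425 × 0.815 = $268.35036375 ≈ $268.35.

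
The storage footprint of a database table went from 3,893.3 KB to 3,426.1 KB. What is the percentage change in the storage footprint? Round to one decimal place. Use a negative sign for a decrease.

-12.0%

Change: 3,426.1 − 3,893.3 = -467.2.
Relative to the original: -467.2 ÷ 3,893.3 ≈ -12.0%.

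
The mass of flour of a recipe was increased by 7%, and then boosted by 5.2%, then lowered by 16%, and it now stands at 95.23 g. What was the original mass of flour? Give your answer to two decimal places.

100.72 g

The overall multiplier applied was 1.07 × 1.052 × 0.84 = 0.9455376.
So the original mass of flour was 95.23 ÷ 0.9455376 ≈ 100.72 g.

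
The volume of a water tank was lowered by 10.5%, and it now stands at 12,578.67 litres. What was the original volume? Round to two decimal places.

The overall multiplier applied was 0.895.
So the original volume was 12,578.67 ÷ 0.895 ≈ 14,054.38 litres.

14,054.38 litres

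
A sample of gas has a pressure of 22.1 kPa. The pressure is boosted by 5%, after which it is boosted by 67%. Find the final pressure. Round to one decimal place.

38.8 kPa

Each change multiplies by a factor: 1.05 × 1.67 = 1.7535.
22.1 × 1.7535 = 38.75235 ≈ 38.8.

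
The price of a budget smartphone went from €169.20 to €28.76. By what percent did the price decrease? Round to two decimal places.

83.00%

Change: €28.76 − €169.20 = -€140.44.
Relative to the original: -€140.44 ÷ €169.20 ≈ -83.00%.
So the price decreased by 83.00%.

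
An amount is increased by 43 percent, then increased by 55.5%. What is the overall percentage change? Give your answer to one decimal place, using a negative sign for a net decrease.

122.4%

A 43% increase multiplies by 1.43.
Then a 55.5% increase: 1.43 × 1.555 = 2.22365.
Overall factor 2.22365, i.e. 122.4%.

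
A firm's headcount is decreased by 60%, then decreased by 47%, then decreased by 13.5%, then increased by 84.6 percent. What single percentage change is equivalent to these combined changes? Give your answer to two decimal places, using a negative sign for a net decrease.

-66.15%

The combined multiplier is 0.4 × 0.53 × 0.865 × 1.846 = 0.33851948.
That corresponds to a decrease of 66.15%.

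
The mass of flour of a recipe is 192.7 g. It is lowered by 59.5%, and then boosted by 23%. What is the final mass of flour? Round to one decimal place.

96.0 g

After the 59.5% decrease: 192.7 × 0.405 = 78.0435.
23% increase: 78.0435 × 1.23 = 95.993505 ≈ 96.0.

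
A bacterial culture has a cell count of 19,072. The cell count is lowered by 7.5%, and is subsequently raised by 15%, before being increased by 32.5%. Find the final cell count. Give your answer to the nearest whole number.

26,881

Apply the 7.5% decrease: 19,072 × 0.925 = 17641.6.
After the 15% increase: 17641.6 × 1.15 = 20287.84.
32.5% increase: 20287.84 × 1.325 = 26881.388 ≈ 26,881.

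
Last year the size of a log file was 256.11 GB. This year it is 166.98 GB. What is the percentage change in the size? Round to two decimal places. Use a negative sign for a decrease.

-34.80%

Change: 166.98 − 256.11 = -89.13.
Relative to the original: -89.13 ÷ 256.11 ≈ -34.80%.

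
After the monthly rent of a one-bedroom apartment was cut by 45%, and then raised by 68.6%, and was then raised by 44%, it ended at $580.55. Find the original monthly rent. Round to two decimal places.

$434.77

Undoing the 44% increase: $580.55 ÷ 1.44 ≈ $403.159722.
Undoing the 68.6% increase: $403.159722 ÷ 1.686 ≈ $239.122018.
Undoing the 45% decrease: $239.122018 ÷ 0.55 ≈ $434.77.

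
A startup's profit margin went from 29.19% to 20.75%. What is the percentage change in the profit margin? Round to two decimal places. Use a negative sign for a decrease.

-28.91%

The change is 20.75 − 29.19 = -8.44 percentage points.
Relative to the original 29.19%, that is -8.44 ÷ 29.19 ≈ -28.91%.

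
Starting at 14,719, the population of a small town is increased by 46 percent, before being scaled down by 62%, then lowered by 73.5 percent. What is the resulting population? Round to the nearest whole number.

46% increase: 14,719 × 1.46 = 21489.74.
After the 62% decrease: 21489.74 × 0.38 = 8166.1012.
After the 73.5% decrease: 8166.1012 × 0.265 = 2164.016818 ≈ 2,164.

2,164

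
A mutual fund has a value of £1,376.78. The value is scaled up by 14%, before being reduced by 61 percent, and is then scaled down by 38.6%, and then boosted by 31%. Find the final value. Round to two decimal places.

Apply the 14% increase: £1,376.78 × 1.14 = £1569.5292.
After the 61% decrease: £1569.5292 × 0.39 = £612.116388.
Apply the 38.6% decrease: £612.116388 × 0.614 = £375.839462232.
Apply the 31% increase: £375.839462232 × 1.31 = £492.34969552392 ≈ £492.35.

£492.35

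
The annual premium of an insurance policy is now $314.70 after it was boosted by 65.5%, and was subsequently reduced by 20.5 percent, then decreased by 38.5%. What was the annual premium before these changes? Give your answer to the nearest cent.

The overall multiplier applied was 1.655 × 0.795 × 0.615 = 0.809170875.
So the original annual premium was $314.70 ÷ 0.809170875 ≈ $388.92.

$388.92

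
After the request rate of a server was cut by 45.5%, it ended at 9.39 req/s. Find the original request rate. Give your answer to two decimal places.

17.23 req/s

The overall multiplier applied was 0.545.
So the original request rate was 9.39 ÷ 0.545 ≈ 17.23 req/s.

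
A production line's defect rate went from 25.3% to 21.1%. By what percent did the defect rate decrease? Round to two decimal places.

The change is 21.1 − 25.3 = -4.2 percentage points.
Relative to the original 25.3%, that is -4.2 ÷ 25.3 ≈ -16.60%.
So the defect rate fell by 16.60%.

16.60%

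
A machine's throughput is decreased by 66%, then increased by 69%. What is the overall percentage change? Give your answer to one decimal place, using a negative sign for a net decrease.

A 66% decrease multiplies by 0.34.
Then a 69% increase: 0.34 × 1.69 = 0.5746.
Overall factor 0.5746, i.e. -42.5%.

-42.5%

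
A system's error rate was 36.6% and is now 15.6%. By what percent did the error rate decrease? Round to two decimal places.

57.38%

The change is 15.6 − 36.6 = -21.0 percentage points.
Relative to the original 36.6%, that is -21.0 ÷ 36.6 ≈ -57.38%.
So the error rate fell by 57.38%.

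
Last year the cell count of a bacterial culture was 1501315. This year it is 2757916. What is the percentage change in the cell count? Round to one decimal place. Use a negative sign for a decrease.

Change: 2757916 − 1501315 = 1256601.
Relative to the original: 1256601 ÷ 1501315 ≈ 83.7%.

83.7%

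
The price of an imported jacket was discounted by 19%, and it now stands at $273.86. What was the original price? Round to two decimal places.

The overall multiplier applied was 0.81.
So the original price was $273.86 ÷ 0.81 ≈ $338.10.

$338.10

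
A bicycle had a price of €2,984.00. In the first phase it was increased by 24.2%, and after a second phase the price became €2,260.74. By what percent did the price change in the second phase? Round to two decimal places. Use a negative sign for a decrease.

After the first phase: €2,984.00 × 1.242 = €3706.128.
Second-phase multiplier: €2,260.74 ÷ €3706.128 ≈ 0.610001.
That is a change of -39.00%.

-39.00%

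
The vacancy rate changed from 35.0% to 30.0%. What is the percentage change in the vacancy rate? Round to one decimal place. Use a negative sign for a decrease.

The change is 30.0 − 35.0 = -5.0 percentage points.
Relative to the original 35.0%, that is -5.0 ÷ 35.0 ≈ -14.3%.

-14.3%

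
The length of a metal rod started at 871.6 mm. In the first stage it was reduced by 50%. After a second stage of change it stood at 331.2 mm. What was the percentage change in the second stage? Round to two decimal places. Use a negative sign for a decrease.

-24.00%

After the first stage: 871.6 × 0.5 = 435.8.
Second-stage multiplier: 331.2 ÷ 435.8 ≈ 0.759982.
That is a change of -24.00%.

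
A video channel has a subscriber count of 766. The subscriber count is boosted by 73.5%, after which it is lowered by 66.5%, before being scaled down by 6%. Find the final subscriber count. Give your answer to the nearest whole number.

419

Each change multiplies by a factor: 1.735 × 0.335 × 0.94 = 0.5463515.
766 × 0.5463515 = 418.505249 ≈ 419.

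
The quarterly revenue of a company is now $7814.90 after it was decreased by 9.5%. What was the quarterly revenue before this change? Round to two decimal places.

$8635.25

The overall multiplier applied was 0.905.
So the original quarterly revenue was $7814.90 ÷ 0.905 ≈ $8635.25.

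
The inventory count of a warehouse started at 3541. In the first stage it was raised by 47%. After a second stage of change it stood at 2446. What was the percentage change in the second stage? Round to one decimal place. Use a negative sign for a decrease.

After the first stage: 3541 × 1.47 = 5205.27.
Second-stage multiplier: 2446 ÷ 5205.27 ≈ 0.46991.
That is a change of -53.0%.

-53.0%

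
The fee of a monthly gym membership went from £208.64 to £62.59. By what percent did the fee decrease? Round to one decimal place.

Change: £62.59 − £208.64 = -£146.05.
Relative to the original: -£146.05 ÷ £208.64 ≈ -70.0%.
So the fee decreased by 70.0%.

70.0%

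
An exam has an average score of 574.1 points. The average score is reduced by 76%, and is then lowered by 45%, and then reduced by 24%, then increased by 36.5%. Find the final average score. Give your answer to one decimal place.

78.6 points

Apply the 76% decrease: 574.1 × 0.24 = 137.784.
45% decrease: 137.784 × 0.55 = 75.7812.
24% decrease: 75.7812 × 0.76 = 57.593712.
Apply the 36.5% increase: 57.593712 × 1.365 = 78.61541688 ≈ 78.6.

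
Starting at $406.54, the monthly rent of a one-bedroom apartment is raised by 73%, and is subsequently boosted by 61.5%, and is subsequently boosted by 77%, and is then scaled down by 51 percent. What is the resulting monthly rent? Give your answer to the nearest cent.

Apply the 73% increase: $406.54 × 1.73 = $703.3142.
After the 61.5% increase: $703.3142 × 1.615 = $1135.852433.
After the 77% increase: $1135.852433 × 1.77 = $2010.45880641.
51% decrease: $2010.45880641 × 0.49 = $985.1248151409 ≈ $985.12.

$985.12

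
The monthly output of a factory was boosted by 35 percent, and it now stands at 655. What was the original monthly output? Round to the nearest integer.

The overall multiplier applied was 1.35.
So the original monthly output was 655 ÷ 1.35 ≈ 485.

485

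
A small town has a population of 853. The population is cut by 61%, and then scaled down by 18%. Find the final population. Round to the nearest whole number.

273

Each change multiplies by a factor: 0.39 × 0.82 = 0.3198.
853 × 0.3198 = 272.7894 ≈ 273.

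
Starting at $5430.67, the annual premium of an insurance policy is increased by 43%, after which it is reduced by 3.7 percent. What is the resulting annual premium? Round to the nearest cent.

After the 43% increase: $5430.67 × 1.43 = $7765.8581.
After the 3.7% decrease: $7765.8581 × 0.963 = $7478.5213503 ≈ $7478.52.

$7478.52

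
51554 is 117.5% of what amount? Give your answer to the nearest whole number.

43876

51554 ÷ 1.175 ≈ 43876.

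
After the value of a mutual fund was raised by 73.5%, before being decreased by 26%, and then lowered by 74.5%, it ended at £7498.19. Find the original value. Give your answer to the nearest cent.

Undoing the 74.5% decrease: £7498.19 ÷ 0.255 ≈ £29404.666667.
Undoing the 26% decrease: £29404.666667 ÷ 0.74 ≈ £39736.036036.
Undoing the 73.5% increase: £39736.036036 ÷ 1.735 ≈ £22902.61.

£22902.61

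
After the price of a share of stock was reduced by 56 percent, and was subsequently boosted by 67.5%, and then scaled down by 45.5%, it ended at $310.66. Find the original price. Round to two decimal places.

Undoing the 45.5% decrease: $310.66 ÷ 0.545 ≈ $570.018349.
Undoing the 67.5% increase: $570.018349 ÷ 1.675 ≈ $340.309462.
Undoing the 56% decrease: $340.309462 ÷ 0.44 ≈ $773.43.

$773.43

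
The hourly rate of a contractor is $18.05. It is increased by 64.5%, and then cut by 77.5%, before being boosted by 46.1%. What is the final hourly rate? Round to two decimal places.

$9.76

64.5% increase: $18.05 × 1.645 = $29.69225.
After the 77.5% decrease: $29.69225 × 0.225 = $6.68075625.
Apply the 46.1% increase: $6.68075625 × 1.461 = $9.76058488125 ≈ $9.76.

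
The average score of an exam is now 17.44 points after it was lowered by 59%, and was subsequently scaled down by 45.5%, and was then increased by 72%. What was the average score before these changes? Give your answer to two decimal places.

Undoing the 72% increase: 17.44 ÷ 1.72 ≈ 10.139535.
Undoing the 45.5% decrease: 10.139535 ÷ 0.545 ≈ 18.604651.
Undoing the 59% decrease: 18.604651 ÷ 0.41 ≈ 45.38 points.

45.38 points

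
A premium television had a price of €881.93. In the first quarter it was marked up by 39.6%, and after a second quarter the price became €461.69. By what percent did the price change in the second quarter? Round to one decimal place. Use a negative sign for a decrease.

After the first quarter: €881.93 × 1.396 = €1231.17428.
Second-quarter multiplier: €461.69 ÷ €1231.17428 ≈ 0.375.
That is a change of -62.5%.

-62.5%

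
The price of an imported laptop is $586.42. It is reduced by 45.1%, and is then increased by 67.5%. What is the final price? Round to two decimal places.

45.1% decrease: $586.42 × 0.549 = $321.94458.
Apply the 67.5% increase: $321.94458 × 1.675 = $539.2571715 ≈ $539.26.

$539.26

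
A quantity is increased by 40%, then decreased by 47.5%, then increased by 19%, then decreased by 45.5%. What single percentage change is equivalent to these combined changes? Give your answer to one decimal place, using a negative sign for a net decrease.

-52.3%

A 40% increase multiplies by 1.4.
Then a 47.5% decrease: 1.4 × 0.525 = 0.735.
Then a 19% increase: 0.735 × 1.19 = 0.87465.
Then a 45.5% decrease: 0.87465 × 0.545 = 0.47668425.
Overall factor 0.47668425, i.e. -52.3%.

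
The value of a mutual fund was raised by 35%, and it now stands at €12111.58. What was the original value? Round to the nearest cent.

€8971.54

The overall multiplier applied was 1.35.
So the original value was €12111.58 ÷ 1.35 ≈ €8971.54.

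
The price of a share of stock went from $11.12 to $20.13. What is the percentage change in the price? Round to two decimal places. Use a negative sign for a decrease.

81.03%

Change: $20.13 − $11.12 = $9.01.
Relative to the original: $9.01 ÷ $11.12 ≈ 81.03%.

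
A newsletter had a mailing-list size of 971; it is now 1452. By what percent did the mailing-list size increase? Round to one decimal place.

Change: 1452 − 971 = 481.
Relative to the original: 481 ÷ 971 ≈ 49.5%.
So the mailing-list size increased by 49.5%.

49.5%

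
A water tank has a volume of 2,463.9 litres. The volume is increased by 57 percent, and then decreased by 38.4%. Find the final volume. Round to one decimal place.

Each change multiplies by a factor: 1.57 × 0.616 = 0.96712.
2,463.9 × 0.96712 = 2382.886968 ≈ 2,382.9.

2,382.9 litres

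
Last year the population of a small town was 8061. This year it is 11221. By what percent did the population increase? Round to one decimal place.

Change: 11221 − 8061 = 3160.
Relative to the original: 3160 ÷ 8061 ≈ 39.2%.
So the population increased by 39.2%.

39.2%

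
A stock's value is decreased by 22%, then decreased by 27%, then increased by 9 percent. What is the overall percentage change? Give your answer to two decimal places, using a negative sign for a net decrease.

-37.94%

The combined multiplier is 0.78 × 0.73 × 1.09 = 0.620646.
That corresponds to a decrease of 37.94%.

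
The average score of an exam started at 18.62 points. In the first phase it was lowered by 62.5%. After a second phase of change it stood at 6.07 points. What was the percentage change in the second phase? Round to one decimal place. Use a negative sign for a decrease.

-13.1%

After the first phase: 18.62 × 0.375 = 6.9825.
Second-phase multiplier: 6.07 ÷ 6.9825 ≈ 0.86932.
That is a change of -13.1%.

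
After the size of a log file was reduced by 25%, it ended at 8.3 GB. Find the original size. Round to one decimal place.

11.1 GB

The overall multiplier applied was 0.75.
So the original size was 8.3 ÷ 0.75 ≈ 11.1 GB.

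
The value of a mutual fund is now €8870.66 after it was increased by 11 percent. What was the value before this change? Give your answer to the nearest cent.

The overall multiplier applied was 1.11.
So the original value was €8870.66 ÷ 1.11 ≈ €7991.59.

€7991.59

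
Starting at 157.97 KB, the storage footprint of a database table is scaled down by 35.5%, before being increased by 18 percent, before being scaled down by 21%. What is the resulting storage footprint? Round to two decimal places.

After the 35.5% decrease: 157.97 × 0.645 = 101.89065.
Apply the 18% increase: 101.89065 × 1.18 = 120.230967.
Apply the 21% decrease: 120.230967 × 0.79 = 94.98246393 ≈ 94.98.

94.98 KB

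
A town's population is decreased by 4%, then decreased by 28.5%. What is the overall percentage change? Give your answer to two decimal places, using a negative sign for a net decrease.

-31.36%

A 4% decrease multiplies by 0.96.
Then a 28.5% decrease: 0.96 × 0.715 = 0.6864.
Overall factor 0.6864, i.e. -31.36%.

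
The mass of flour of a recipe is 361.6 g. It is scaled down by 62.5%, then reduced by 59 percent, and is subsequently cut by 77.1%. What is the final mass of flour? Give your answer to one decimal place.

62.5% decrease: 361.6 × 0.375 = 135.6.
Apply the 59% decrease: 135.6 × 0.41 = 55.596.
Apply the 77.1% decrease: 55.596 × 0.229 = 12.731484 ≈ 12.7.

12.7 g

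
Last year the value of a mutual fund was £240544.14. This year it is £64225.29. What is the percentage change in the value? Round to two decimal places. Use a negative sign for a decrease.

Change: £64225.29 − £240544.14 = -£176318.85.
Relative to the original: -£176318.85 ÷ £240544.14 ≈ -73.30%.

-73.30%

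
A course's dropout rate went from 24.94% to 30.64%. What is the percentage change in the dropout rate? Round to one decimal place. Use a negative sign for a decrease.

The change is 30.64 − 24.94 = 5.70 percentage points.
Relative to the original 24.94%, that is 5.70 ÷ 24.94 ≈ 22.9%.

22.9%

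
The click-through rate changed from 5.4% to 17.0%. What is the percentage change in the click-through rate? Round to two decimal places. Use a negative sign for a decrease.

The change is 17.0 − 5.4 = 11.6 percentage points.
Relative to the original 5.4%, that is 11.6 ÷ 5.4 ≈ 214.81%.

214.81%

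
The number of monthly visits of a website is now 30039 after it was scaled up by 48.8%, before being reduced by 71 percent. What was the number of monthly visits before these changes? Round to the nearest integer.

69612

Undoing the 71% decrease: 30039 ÷ 0.29 ≈ 103582.758621.
Undoing the 48.8% increase: 103582.758621 ÷ 1.488 ≈ 69612.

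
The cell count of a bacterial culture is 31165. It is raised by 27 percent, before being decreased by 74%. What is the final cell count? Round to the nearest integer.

10291

Each change multiplies by a factor: 1.27 × 0.26 = 0.3302.
31165 × 0.3302 = 10290.683 ≈ 10291.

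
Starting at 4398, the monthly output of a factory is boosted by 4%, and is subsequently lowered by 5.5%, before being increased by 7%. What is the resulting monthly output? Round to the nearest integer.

4625

4% increase: 4398 × 1.04 = 4573.92.
5.5% decrease: 4573.92 × 0.945 = 4322.3544.
After the 7% increase: 4322.3544 × 1.07 = 4624.919208 ≈ 4625.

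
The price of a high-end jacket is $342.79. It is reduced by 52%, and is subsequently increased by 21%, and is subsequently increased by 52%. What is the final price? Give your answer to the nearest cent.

$302.62

Apply the 52% decrease: $342.79 × 0.48 = $164.5392.
After the 21% increase: $164.5392 × 1.21 = $199.092432.
After the 52% increase: $199.092432 × 1.52 = $302.62049664 ≈ $302.62.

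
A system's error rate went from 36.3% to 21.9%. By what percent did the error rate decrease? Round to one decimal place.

The change is 21.9 − 36.3 = -14.4 percentage points.
Relative to the original 36.3%, that is -14.4 ÷ 36.3 ≈ -39.7%.
So the error rate fell by 39.7%.

39.7%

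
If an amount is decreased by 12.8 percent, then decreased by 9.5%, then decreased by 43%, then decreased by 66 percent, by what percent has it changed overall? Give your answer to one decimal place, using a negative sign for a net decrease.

-84.7%

A 12.8% decrease multiplies by 0.872.
Then a 9.5% decrease: 0.872 × 0.905 = 0.78916.
Then a 43% decrease: 0.78916 × 0.57 = 0.4498212.
Then a 66% decrease: 0.4498212 × 0.34 = 0.152939208.
Overall factor 0.152939208, i.e. -84.7%.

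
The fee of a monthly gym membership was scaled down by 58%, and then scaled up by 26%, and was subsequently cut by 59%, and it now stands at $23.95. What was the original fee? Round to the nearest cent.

Undoing the 59% decrease: $23.95 ÷ 0.41 ≈ $58.414634.
Undoing the 26% increase: $58.414634 ÷ 1.26 ≈ $46.360821.
Undoing the 58% decrease: $46.360821 ÷ 0.42 ≈ $110.38.

$110.38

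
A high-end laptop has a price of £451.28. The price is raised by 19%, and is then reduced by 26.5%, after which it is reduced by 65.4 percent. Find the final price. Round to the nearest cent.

Each change multiplies by a factor: 1.19 × 0.735 × 0.346 = 0.3026289.
£451.28 × 0.3026289 = £136.570369992 ≈ £136.57.

£136.57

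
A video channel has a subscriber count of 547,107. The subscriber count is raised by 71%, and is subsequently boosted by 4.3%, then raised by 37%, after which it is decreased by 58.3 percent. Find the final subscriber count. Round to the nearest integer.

Each change multiplies by a factor: 1.71 × 1.043 × 1.37 × 0.417 = 1.0189128537.
547,107 × 1.0189128537 = 557454.3546492459 ≈ 557,454.

557,454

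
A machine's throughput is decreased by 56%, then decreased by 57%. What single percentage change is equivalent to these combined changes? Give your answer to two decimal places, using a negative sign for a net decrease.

A 56% decrease multiplies by 0.44.
Then a 57% decrease: 0.44 × 0.43 = 0.1892.
Overall factor 0.1892, i.e. -81.08%.

-81.08%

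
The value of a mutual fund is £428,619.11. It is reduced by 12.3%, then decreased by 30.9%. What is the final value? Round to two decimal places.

£259,746.18

Each change multiplies by a factor: 0.877 × 0.691 = 0.606007.
£428,619.11 × 0.606007 = £259746.18099377 ≈ £259,746.18.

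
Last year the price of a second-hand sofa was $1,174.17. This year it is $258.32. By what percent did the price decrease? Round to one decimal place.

78.0%

Change: $258.32 − $1,174.17 = -$915.85.
Relative to the original: -$915.85 ÷ $1,174.17 ≈ -78.0%.
So the price decreased by 78.0%.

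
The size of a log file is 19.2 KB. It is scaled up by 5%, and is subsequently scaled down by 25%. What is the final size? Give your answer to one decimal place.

15.1 KB

5% increase: 19.2 × 1.05 = 20.16.
25% decrease: 20.16 × 0.75 = 15.12 ≈ 15.1.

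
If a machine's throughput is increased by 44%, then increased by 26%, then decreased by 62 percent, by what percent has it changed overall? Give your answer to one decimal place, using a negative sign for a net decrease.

-31.1%

A 44% increase multiplies by 1.44.
Then a 26% increase: 1.44 × 1.26 = 1.8144.
Then a 62% decrease: 1.8144 × 0.38 = 0.689472.
Overall factor 0.689472, i.e. -31.1%.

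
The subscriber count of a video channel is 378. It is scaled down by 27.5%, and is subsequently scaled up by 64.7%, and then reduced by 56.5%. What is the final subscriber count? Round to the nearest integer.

196

After the 27.5% decrease: 378 × 0.725 = 274.05.
After the 64.7% increase: 274.05 × 1.647 = 451.36035.
Apply the 56.5% decrease: 451.36035 × 0.435 = 196.34175225 ≈ 196.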